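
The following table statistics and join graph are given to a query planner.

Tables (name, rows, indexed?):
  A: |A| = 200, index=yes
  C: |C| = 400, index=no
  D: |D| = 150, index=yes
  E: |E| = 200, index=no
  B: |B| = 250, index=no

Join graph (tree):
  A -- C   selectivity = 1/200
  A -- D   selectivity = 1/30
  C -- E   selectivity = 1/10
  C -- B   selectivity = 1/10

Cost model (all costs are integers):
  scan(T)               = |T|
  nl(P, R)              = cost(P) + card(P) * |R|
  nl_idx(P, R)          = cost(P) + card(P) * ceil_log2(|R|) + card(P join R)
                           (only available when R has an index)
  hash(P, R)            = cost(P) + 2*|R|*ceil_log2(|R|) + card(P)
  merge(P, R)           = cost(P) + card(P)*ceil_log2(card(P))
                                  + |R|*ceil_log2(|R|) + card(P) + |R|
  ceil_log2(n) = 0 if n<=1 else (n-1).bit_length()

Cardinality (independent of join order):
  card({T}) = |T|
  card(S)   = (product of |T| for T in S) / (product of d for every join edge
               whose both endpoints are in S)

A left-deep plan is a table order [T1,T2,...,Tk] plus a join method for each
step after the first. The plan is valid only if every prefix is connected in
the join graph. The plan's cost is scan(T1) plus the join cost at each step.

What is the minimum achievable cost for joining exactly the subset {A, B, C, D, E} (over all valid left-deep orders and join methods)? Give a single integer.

56000

Selinger DP over subsets of {A,B,C,D,E}:
  {A}: scan cost=200, card=200
  {C}: scan cost=400, card=400
  {D}: scan cost=150, card=150
  {E}: scan cost=200, card=200
  {B}: scan cost=250, card=250
  {AC}: card=400; try (A,hash)→4000, (A,nl_idx)→4000, (C,merge)→6000, (A,merge)→6200, (C,hash)→7600, (C,nl)→80200 …(+1); best=4000 via (A,hash)
  {AD}: card=1000; try (A,nl_idx)→2350, (D,hash)→2800, (D,nl_idx)→2800, (A,merge)→3300, (D,merge)→3350, (A,hash)→3500 …(+2); best=2350 via (A,nl_idx)
  {CE}: card=8000; try (E,hash)→4000, (C,merge)→6000, (E,merge)→6200, (C,hash)→7600, (C,nl)→80200, (E,nl)→80400; best=4000 via (E,hash)
  {BC}: card=10000; try (B,hash)→4800, (C,merge)→6500, (B,merge)→6650, (C,hash)→7700, (C,nl)→100250, (B,nl)→100400; best=4800 via (B,hash)
  {ACD}: card=2000; try (D,hash)→6800, (D,nl_idx)→9200, (D,merge)→9350, (C,hash)→10550, (C,merge)→17350, (D,nl)→64000 …(+1); best=6800 via (D,hash)
  {ACE}: card=8000; try (E,hash)→7600, (E,merge)→9800, (A,hash)→15200, (A,nl_idx)→76000, (E,nl)→84000, (A,merge)→117800 …(+1); best=7600 via (E,hash)
  {ABC}: card=10000; try (B,hash)→8400, (B,merge)→10250, (A,hash)→18000, (A,nl_idx)→94800, (B,nl)→104000, (A,merge)→156600 …(+1); best=8400 via (B,hash)
  {BCE}: card=200000; try (B,hash)→16000, (E,hash)→18000, (B,merge)→118250, (E,merge)→156600, (B,nl)→2004000, (E,nl)→2004800; best=16000 via (B,hash)
  {ACDE}: card=40000; try (E,hash)→12000, (D,hash)→18000, (E,merge)→32600, (D,nl_idx)→111600, (D,merge)→120950, (E,nl)→406800 …(+1); best=12000 via (E,hash)
  {ABCD}: card=50000; try (B,hash)→12800, (D,hash)→20800, (B,merge)→33050, (D,nl_idx)→138400, (D,merge)→159750, (B,nl)→506800 …(+1); best=12800 via (B,hash)
  {ABCE}: card=200000; try (B,hash)→19600, (E,hash)→21600, (B,merge)→121850, (E,merge)→160200, (A,hash)→219200, (A,nl_idx)→1816000 …(+4); best=19600 via (B,hash)
  {ABCDE}: card=1000000; try (B,hash)→56000, (E,hash)→66000, (D,hash)→222000, (B,merge)→694250, (E,merge)→864600, (D,nl_idx)→2619600 …(+4); best=56000 via (B,hash)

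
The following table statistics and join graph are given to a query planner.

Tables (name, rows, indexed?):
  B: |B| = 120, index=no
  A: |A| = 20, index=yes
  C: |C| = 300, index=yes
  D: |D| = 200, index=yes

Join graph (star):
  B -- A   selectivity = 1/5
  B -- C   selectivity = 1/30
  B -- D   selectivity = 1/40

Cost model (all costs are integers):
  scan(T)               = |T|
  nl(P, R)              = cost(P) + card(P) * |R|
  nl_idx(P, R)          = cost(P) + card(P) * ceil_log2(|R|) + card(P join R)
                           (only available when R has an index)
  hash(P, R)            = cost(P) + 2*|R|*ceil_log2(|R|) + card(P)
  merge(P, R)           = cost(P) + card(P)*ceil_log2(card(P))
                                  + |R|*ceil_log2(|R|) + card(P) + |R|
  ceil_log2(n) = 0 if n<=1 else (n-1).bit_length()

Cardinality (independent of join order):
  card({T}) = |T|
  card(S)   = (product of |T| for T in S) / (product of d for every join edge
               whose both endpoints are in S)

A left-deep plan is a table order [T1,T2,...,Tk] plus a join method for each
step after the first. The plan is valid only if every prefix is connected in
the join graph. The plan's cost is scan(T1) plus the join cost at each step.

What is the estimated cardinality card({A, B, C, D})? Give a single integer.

24000

Tables in S: A(20), B(120), C(300), D(200)
Edges inside S: B-A(d=5), B-C(d=30), B-D(d=40)
numerator = 20 * 120 * 300 * 200 = 144000000
denominator = 5 * 30 * 40 = 6000
card(S) = 144000000 / 6000 = 24000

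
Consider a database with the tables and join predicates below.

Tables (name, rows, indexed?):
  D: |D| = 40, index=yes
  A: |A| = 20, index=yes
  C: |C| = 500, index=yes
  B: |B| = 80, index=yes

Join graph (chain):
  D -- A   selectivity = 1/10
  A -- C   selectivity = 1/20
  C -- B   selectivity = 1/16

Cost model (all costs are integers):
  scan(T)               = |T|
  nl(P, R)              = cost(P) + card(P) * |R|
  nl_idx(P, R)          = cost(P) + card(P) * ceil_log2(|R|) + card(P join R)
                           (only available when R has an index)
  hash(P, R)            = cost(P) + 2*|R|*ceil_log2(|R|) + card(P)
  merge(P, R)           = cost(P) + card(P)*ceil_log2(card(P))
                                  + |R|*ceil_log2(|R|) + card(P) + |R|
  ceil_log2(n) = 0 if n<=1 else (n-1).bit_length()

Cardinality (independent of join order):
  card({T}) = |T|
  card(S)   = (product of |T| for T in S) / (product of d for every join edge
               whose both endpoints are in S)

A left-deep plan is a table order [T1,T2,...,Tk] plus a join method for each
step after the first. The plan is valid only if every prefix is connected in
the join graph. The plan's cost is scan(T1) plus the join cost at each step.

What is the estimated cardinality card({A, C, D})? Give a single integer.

2000

Tables in S: A(20), C(500), D(40)
Edges inside S: D-A(d=10), A-C(d=20)
numerator = 20 * 500 * 40 = 400000
denominator = 10 * 20 = 200
card(S) = 400000 / 200 = 2000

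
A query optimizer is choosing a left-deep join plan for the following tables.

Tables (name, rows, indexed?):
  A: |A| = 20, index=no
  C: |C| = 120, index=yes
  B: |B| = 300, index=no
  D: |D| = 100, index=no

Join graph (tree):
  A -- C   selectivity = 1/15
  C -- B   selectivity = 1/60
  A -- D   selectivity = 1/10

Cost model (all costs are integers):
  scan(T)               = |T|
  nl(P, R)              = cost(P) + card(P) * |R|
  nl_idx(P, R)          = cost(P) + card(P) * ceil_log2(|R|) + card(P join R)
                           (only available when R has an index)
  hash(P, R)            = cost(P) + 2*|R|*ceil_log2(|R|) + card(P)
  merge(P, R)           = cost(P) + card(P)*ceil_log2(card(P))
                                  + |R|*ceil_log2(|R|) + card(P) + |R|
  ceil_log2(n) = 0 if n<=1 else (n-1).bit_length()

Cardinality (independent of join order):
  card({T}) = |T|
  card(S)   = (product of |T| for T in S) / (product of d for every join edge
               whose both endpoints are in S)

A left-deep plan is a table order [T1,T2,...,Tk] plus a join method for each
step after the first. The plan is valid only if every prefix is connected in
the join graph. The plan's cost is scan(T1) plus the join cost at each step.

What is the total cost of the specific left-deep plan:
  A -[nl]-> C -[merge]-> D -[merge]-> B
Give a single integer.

step 1: scan A: cost=20, card=20
step 2: join C via nl
    card(P join C) = 20*120/(15) = 160
    cost = 20 + 20*120 = 2420
step 3: join D via merge
    card(P join D) = 160*100/(10) = 1600
    cost = 2420 + 160*8 + 100*7 + 160 + 100 = 4660
step 4: join B via merge
    card(P join B) = 1600*300/(60) = 8000
    cost = 4660 + 1600*11 + 300*9 + 1600 + 300 = 26860

26860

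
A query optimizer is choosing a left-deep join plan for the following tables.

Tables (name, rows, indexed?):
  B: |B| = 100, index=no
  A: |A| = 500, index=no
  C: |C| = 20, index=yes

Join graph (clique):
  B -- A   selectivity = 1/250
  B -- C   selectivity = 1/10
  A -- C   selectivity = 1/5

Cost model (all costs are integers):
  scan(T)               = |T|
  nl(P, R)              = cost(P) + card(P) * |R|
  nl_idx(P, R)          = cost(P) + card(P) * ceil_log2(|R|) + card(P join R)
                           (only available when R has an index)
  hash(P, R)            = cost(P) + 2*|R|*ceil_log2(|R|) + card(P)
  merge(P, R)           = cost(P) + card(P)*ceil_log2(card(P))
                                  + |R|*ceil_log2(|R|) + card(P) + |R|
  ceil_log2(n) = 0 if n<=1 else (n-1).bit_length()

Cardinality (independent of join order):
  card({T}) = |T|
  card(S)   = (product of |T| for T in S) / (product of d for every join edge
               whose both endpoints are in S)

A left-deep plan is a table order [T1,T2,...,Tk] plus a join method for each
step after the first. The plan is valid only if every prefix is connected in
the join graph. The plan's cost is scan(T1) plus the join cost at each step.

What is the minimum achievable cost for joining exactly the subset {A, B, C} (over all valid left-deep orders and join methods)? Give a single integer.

2800

Selinger DP over subsets of {A,B,C}:
  {B}: scan cost=100, card=100
  {A}: scan cost=500, card=500
  {C}: scan cost=20, card=20
  {AB}: card=200; try (B,hash)→2400, (A,merge)→5900, (B,merge)→6300, (A,hash)→9200, (A,nl)→50100, (B,nl)→50500; best=2400 via (B,hash)
  {BC}: card=200; try (C,hash)→400, (C,nl_idx)→800, (B,merge)→940, (C,merge)→1020, (B,hash)→1440, (B,nl)→2020 …(+1); best=400 via (C,hash)
  {AC}: card=2000; try (C,hash)→1200, (C,nl_idx)→5000, (A,merge)→5140, (C,merge)→5620, (A,hash)→9040, (A,nl)→10020 …(+1); best=1200 via (C,hash)
  {ABC}: card=80; try (C,hash)→2800, (C,nl_idx)→3480, (C,merge)→4320, (B,hash)→4600, (C,nl)→6400, (A,merge)→7200 …(+4); best=2800 via (C,hash)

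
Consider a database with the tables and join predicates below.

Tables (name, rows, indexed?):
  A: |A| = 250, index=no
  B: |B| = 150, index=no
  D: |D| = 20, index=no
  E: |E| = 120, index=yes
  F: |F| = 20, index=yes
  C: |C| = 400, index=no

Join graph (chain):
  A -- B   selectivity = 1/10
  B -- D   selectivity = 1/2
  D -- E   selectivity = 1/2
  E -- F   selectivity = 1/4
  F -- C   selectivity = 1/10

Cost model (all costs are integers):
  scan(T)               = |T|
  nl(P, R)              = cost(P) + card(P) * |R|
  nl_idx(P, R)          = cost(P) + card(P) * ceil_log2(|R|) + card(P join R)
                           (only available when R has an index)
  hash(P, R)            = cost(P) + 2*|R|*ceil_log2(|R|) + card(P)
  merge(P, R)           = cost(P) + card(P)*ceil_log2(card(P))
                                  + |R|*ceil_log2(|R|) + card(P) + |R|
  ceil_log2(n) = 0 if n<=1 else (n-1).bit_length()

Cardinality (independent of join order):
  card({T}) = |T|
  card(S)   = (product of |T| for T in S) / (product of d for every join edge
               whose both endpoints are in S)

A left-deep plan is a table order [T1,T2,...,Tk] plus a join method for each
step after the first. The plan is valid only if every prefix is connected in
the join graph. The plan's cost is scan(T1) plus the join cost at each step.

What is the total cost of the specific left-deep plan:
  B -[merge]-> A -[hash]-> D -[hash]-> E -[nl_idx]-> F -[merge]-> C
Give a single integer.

step 1: scan B: cost=150, card=150
step 2: join A via merge
    card(P join A) = 150*250/(10) = 3750
    cost = 150 + 150*8 + 250*8 + 150 + 250 = 3750
step 3: join D via hash
    card(P join D) = 3750*20/(2) = 37500
    cost = 3750 + 2*20*5 + 3750 = 7700
step 4: join E via hash
    card(P join E) = 37500*120/(2) = 2250000
    cost = 7700 + 2*120*7 + 37500 = 46880
step 5: join F via nl_idx
    card(P join F) = 2250000*20/(4) = 11250000
    cost = 46880 + 2250000*5 + 11250000 = 22546880
step 6: join C via merge
    card(P join C) = 11250000*400/(10) = 450000000
    cost = 22546880 + 11250000*24 + 400*9 + 11250000 + 400 = 303800880

303800880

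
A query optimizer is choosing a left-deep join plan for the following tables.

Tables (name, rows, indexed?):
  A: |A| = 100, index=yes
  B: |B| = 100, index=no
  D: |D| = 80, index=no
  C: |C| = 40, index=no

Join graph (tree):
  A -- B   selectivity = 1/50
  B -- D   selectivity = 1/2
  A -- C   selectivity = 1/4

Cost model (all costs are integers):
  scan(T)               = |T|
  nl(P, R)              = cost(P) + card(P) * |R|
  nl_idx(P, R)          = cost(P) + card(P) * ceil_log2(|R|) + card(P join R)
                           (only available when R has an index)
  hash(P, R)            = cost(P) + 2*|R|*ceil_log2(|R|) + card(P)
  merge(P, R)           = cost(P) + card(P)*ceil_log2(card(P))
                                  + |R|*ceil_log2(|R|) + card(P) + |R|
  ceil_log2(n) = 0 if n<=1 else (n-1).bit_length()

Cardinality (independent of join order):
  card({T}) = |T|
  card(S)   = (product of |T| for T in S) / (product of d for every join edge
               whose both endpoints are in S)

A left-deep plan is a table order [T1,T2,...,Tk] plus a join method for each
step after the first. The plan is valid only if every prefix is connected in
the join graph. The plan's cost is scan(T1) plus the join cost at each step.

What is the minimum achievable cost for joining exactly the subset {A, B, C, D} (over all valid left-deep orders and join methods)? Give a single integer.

4800

Selinger DP over subsets of {A,B,C,D}:
  {A}: scan cost=100, card=100
  {B}: scan cost=100, card=100
  {D}: scan cost=80, card=80
  {C}: scan cost=40, card=40
  {AB}: card=200; try (A,nl_idx)→1000, (B,hash)→1600, (A,hash)→1600, (B,merge)→1700, (A,merge)→1700, (B,nl)→10100 …(+1); best=1000 via (A,nl_idx)
  {AC}: card=1000; try (C,hash)→680, (A,merge)→1120, (C,merge)→1180, (A,nl_idx)→1320, (A,hash)→1480, (A,nl)→4040 …(+1); best=680 via (C,hash)
  {BD}: card=4000; try (D,hash)→1320, (B,merge)→1520, (D,merge)→1540, (B,hash)→1560, (B,nl)→8080, (D,nl)→8100; best=1320 via (D,hash)
  {ABD}: card=8000; try (D,hash)→2320, (D,merge)→3440, (A,hash)→6720, (D,nl)→17000, (A,nl_idx)→37320, (A,merge)→54120 …(+1); best=2320 via (D,hash)
  {ABC}: card=2000; try (C,hash)→1680, (C,merge)→3080, (B,hash)→3080, (C,nl)→9000, (B,merge)→12480, (B,nl)→100680; best=1680 via (C,hash)
  {ABCD}: card=80000; try (D,hash)→4800, (C,hash)→10800, (D,merge)→26320, (C,merge)→114600, (D,nl)→161680, (C,nl)→322320; best=4800 via (D,hash)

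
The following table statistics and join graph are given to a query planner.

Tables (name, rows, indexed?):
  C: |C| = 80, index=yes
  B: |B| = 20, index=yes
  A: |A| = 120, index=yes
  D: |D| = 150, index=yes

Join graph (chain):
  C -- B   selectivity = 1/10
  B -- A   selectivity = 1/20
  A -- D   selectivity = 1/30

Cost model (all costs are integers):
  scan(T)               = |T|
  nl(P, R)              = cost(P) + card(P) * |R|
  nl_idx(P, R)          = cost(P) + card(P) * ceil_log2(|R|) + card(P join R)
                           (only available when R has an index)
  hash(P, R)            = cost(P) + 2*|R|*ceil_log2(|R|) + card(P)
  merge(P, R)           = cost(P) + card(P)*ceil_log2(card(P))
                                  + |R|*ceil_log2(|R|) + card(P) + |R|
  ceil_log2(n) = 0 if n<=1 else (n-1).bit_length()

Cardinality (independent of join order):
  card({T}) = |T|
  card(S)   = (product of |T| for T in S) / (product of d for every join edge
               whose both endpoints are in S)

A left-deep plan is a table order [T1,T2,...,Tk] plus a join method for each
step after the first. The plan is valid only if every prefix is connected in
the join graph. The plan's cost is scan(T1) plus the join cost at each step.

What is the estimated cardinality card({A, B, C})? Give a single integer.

960

Tables in S: A(120), B(20), C(80)
Edges inside S: C-B(d=10), B-A(d=20)
numerator = 120 * 20 * 80 = 192000
denominator = 10 * 20 = 200
card(S) = 192000 / 200 = 960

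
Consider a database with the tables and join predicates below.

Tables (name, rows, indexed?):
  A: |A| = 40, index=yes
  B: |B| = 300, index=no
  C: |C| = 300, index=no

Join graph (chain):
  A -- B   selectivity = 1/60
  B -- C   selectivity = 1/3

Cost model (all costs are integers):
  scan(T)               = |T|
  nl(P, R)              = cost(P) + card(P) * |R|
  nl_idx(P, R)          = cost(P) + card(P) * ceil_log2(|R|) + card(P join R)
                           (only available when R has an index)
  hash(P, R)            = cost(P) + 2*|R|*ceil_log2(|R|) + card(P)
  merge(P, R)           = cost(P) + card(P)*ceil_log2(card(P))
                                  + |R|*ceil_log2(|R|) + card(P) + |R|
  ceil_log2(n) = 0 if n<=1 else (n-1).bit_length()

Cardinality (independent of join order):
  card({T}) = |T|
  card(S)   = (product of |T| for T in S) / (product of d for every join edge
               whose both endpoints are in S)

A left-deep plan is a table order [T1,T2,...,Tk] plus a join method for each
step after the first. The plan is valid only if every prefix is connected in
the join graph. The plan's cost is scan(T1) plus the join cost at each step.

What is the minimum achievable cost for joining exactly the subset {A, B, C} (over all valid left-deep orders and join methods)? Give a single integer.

Selinger DP over subsets of {A,B,C}:
  {A}: scan cost=40, card=40
  {B}: scan cost=300, card=300
  {C}: scan cost=300, card=300
  {AB}: card=200; try (A,hash)→1080, (A,nl_idx)→2300, (B,merge)→3320, (A,merge)→3580, (B,hash)→5480, (B,nl)→12040 …(+1); best=1080 via (A,hash)
  {BC}: card=30000; try (C,hash)→6000, (B,hash)→6000, (C,merge)→6300, (B,merge)→6300, (C,nl)→90300, (B,nl)→90300; best=6000 via (C,hash)
  {ABC}: card=20000; try (C,merge)→5880, (C,hash)→6680, (A,hash)→36480, (C,nl)→61080, (A,nl_idx)→206000, (A,merge)→486280 …(+1); best=5880 via (C,merge)

5880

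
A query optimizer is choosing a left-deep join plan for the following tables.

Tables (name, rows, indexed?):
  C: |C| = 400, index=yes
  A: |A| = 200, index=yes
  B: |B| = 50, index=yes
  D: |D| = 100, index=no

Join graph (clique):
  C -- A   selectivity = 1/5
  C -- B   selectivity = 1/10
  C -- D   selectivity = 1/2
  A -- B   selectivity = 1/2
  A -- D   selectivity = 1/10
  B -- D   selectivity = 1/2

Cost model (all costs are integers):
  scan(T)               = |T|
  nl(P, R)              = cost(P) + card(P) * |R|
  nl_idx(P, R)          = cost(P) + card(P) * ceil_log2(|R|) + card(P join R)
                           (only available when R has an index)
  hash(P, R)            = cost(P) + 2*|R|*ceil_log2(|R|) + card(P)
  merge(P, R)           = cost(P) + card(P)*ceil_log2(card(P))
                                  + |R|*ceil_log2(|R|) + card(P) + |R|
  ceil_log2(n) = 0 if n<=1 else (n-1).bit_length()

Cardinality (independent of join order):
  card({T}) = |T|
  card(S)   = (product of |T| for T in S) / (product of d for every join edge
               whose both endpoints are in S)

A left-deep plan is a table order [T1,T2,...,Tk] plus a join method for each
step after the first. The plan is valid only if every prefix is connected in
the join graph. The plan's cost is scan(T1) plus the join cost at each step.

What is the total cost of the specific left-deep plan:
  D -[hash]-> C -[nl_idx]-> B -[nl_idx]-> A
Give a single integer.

step 1: scan D: cost=100, card=100
step 2: join C via hash
    card(P join C) = 100*400/(2) = 20000
    cost = 100 + 2*400*9 + 100 = 7400
step 3: join B via nl_idx
    card(P join B) = 20000*50/(10*2) = 50000
    cost = 7400 + 20000*6 + 50000 = 177400
step 4: join A via nl_idx
    card(P join A) = 50000*200/(5*2*10) = 100000
    cost = 177400 + 50000*8 + 100000 = 677400

677400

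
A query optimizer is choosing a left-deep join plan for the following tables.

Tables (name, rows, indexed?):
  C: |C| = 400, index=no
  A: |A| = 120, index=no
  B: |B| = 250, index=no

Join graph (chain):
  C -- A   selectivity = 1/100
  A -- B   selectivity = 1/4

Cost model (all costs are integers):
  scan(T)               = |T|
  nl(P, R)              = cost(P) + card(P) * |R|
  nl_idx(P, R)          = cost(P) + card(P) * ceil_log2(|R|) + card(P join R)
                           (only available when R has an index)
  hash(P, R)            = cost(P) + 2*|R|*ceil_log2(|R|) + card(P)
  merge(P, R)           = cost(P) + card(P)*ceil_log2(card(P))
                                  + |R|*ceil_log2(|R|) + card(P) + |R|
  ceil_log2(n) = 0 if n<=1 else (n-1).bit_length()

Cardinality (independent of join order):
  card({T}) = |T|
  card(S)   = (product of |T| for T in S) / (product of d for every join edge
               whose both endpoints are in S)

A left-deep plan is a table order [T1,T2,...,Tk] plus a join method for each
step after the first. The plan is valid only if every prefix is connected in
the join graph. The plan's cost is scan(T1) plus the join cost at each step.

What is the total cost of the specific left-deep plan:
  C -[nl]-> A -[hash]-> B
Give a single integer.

52880

step 1: scan C: cost=400, card=400
step 2: join A via nl
    card(P join A) = 400*120/(100) = 480
    cost = 400 + 400*120 = 48400
step 3: join B via hash
    card(P join B) = 480*250/(4) = 30000
    cost = 48400 + 2*250*8 + 480 = 52880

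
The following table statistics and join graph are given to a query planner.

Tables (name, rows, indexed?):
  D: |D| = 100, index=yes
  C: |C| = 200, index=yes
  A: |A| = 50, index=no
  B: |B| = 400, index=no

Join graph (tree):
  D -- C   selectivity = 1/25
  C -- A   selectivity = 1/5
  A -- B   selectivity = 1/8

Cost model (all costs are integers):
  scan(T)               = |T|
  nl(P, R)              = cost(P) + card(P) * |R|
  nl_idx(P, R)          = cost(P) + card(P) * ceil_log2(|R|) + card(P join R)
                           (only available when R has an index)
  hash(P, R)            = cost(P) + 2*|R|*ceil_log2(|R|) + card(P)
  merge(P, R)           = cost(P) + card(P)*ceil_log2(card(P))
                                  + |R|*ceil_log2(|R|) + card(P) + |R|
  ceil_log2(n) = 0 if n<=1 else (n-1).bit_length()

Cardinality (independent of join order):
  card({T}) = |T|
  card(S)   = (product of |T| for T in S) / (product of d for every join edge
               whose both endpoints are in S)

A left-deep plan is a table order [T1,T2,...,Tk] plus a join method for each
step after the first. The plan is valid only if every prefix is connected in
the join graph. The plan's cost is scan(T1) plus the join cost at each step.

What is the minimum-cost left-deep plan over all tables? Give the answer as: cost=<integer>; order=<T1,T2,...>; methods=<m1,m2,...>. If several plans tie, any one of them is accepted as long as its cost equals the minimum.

cost=18300; order=D,C,A,B; methods=nl_idx,hash,hash

Selinger DP (subsets sized 1..n):
  {D}: scan cost=100, card=100
  {C}: scan cost=200, card=200
  {A}: scan cost=50, card=50
  {B}: scan cost=400, card=400
  {CD}: card=800; try (C,nl_idx)→1700, (D,hash)→1800, (D,nl_idx)→2400, (C,merge)→2700, (D,merge)→2800, (C,hash)→3400 …(+2); best=1700 via (C,nl_idx)
  {AC}: card=2000; try (A,hash)→1000, (C,merge)→2200, (A,merge)→2350, (C,nl_idx)→2450, (C,hash)→3300, (C,nl)→10050 …(+1); best=1000 via (A,hash)
  {AB}: card=2500; try (A,hash)→1400, (B,merge)→4400, (A,merge)→4750, (B,hash)→7300, (B,nl)→20050, (A,nl)→20400; best=1400 via (A,hash)
  {ACD}: card=8000; try (A,hash)→3100, (D,hash)→4400, (A,merge)→10850, (D,nl_idx)→23000, (D,merge)→25800, (A,nl)→41700 …(+1); best=3100 via (A,hash)
  {ABC}: card=100000; try (C,hash)→7100, (B,hash)→10200, (B,merge)→29000, (C,merge)→35700, (C,nl_idx)→121400, (C,nl)→501400 …(+1); best=7100 via (C,hash)
  {ABCD}: card=400000; try (B,hash)→18300, (D,hash)→108500, (B,merge)→119100, (D,nl_idx)→1107100, (D,merge)→1807900, (B,nl)→3203100 …(+1); best=18300 via (B,hash)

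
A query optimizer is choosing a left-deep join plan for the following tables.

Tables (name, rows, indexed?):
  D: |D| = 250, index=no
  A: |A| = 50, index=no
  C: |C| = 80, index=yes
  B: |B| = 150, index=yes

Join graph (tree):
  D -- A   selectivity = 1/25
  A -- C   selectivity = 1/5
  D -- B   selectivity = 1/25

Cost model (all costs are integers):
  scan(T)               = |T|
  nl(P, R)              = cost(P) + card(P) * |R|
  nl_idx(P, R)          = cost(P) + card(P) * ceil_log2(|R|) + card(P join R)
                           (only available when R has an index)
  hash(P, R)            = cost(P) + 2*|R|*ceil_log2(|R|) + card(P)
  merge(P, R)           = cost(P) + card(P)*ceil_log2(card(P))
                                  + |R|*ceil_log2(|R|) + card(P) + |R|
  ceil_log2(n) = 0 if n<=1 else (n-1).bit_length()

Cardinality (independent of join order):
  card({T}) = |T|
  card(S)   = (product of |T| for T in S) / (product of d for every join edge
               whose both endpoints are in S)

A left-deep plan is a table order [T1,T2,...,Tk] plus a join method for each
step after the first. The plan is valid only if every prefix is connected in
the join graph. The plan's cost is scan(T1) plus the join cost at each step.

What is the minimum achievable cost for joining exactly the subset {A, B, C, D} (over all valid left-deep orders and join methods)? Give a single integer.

8120

Selinger DP over subsets of {A,B,C,D}:
  {D}: scan cost=250, card=250
  {A}: scan cost=50, card=50
  {C}: scan cost=80, card=80
  {B}: scan cost=150, card=150
  {AD}: card=500; try (A,hash)→1100, (D,merge)→2650, (A,merge)→2850, (D,hash)→4100, (D,nl)→12550, (A,nl)→12750; best=1100 via (A,hash)
  {BD}: card=1500; try (B,hash)→2900, (D,merge)→3750, (B,nl_idx)→3750, (B,merge)→3850, (D,hash)→4300, (D,nl)→37650 …(+1); best=2900 via (B,hash)
  {AC}: card=800; try (A,hash)→760, (C,merge)→1040, (A,merge)→1070, (C,nl_idx)→1200, (C,hash)→1220, (C,nl)→4050 …(+1); best=760 via (A,hash)
  {ACD}: card=8000; try (C,hash)→2720, (D,hash)→5560, (C,merge)→6740, (D,merge)→11810, (C,nl_idx)→12600, (C,nl)→41100 …(+1); best=2720 via (C,hash)
  {ABD}: card=3000; try (B,hash)→4000, (A,hash)→5000, (B,merge)→7450, (B,nl_idx)→8100, (A,merge)→21250, (B,nl)→76100 …(+1); best=4000 via (B,hash)
  {ABCD}: card=48000; try (C,hash)→8120, (B,hash)→13120, (C,merge)→43640, (C,nl_idx)→73000, (B,nl_idx)→114720, (B,merge)→116070 …(+2); best=8120 via (C,hash)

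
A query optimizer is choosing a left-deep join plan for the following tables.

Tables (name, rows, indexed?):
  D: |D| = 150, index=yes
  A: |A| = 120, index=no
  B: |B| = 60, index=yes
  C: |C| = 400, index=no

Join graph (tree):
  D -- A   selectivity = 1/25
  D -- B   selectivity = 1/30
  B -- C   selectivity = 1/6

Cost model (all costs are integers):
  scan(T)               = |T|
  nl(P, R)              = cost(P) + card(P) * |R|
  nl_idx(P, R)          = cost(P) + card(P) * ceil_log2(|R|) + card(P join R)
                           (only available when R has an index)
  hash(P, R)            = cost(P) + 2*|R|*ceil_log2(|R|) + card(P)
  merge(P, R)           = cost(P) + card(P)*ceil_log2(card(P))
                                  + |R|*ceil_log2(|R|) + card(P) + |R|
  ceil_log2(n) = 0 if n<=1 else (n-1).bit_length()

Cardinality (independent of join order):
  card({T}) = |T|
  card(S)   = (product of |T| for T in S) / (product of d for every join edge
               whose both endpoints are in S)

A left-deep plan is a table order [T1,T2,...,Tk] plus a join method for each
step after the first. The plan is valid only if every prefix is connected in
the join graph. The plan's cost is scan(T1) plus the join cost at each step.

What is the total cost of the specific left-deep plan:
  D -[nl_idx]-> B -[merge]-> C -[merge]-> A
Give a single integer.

329310

step 1: scan D: cost=150, card=150
step 2: join B via nl_idx
    card(P join B) = 150*60/(30) = 300
    cost = 150 + 150*6 + 300 = 1350
step 3: join C via merge
    card(P join C) = 300*400/(6) = 20000
    cost = 1350 + 300*9 + 400*9 + 300 + 400 = 8350
step 4: join A via merge
    card(P join A) = 20000*120/(25) = 96000
    cost = 8350 + 20000*15 + 120*7 + 20000 + 120 = 329310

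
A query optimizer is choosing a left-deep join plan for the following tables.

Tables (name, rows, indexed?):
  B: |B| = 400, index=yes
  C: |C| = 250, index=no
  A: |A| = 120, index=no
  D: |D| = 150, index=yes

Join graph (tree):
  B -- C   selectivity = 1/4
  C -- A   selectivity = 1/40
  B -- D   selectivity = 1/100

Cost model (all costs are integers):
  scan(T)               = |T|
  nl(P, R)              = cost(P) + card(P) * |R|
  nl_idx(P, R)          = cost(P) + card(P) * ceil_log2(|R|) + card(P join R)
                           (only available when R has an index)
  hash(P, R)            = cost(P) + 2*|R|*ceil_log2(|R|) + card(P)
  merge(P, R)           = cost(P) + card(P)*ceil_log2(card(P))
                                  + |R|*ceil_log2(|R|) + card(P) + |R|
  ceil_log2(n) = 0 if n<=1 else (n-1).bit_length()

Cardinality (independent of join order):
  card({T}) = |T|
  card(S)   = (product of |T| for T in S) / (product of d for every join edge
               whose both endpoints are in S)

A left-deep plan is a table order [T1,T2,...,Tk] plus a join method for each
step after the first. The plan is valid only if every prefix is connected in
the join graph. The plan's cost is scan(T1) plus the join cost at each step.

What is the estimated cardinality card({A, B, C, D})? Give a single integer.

112500

Tables in S: A(120), B(400), C(250), D(150)
Edges inside S: B-C(d=4), C-A(d=40), B-D(d=100)
numerator = 120 * 400 * 250 * 150 = 1800000000
denominator = 4 * 40 * 100 = 16000
card(S) = 1800000000 / 16000 = 112500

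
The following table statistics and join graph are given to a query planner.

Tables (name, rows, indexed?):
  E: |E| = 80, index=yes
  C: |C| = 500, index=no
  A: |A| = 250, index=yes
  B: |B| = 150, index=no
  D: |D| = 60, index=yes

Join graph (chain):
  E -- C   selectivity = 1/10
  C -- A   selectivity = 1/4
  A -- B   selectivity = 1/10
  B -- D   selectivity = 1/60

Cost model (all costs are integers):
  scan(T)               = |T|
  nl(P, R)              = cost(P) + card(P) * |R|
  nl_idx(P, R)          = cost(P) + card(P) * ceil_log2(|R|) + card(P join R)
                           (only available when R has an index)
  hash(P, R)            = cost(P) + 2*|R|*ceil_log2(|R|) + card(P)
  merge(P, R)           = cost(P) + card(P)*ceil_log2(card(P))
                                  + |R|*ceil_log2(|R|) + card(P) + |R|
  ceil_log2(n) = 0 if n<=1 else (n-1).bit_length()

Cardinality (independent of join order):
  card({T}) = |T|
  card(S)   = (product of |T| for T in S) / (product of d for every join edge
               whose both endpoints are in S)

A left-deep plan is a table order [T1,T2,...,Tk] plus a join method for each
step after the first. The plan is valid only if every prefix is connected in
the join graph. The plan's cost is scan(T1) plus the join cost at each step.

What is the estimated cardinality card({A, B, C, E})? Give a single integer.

3750000

Tables in S: A(250), B(150), C(500), E(80)
Edges inside S: E-C(d=10), C-A(d=4), A-B(d=10)
numerator = 250 * 150 * 500 * 80 = 1500000000
denominator = 10 * 4 * 10 = 400
card(S) = 1500000000 / 400 = 3750000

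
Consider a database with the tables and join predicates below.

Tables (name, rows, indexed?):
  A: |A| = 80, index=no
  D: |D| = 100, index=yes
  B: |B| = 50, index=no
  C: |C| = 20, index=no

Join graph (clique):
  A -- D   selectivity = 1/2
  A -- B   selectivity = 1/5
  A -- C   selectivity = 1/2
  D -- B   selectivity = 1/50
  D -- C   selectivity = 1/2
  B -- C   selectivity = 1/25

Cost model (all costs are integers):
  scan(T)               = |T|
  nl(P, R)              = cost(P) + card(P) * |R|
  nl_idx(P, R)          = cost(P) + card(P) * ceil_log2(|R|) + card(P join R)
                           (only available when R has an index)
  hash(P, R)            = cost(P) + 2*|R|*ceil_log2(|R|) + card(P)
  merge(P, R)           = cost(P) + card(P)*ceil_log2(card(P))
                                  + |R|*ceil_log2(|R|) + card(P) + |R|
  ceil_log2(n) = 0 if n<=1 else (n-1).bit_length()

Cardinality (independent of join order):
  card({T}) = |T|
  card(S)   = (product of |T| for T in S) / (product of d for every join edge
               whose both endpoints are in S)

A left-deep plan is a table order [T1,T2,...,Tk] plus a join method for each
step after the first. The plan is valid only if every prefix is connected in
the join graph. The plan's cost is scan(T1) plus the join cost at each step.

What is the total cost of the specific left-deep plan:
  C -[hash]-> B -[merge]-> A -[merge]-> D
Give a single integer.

5560

step 1: scan C: cost=20, card=20
step 2: join B via hash
    card(P join B) = 20*50/(25) = 40
    cost = 20 + 2*50*6 + 20 = 640
step 3: join A via merge
    card(P join A) = 40*80/(5*2) = 320
    cost = 640 + 40*6 + 80*7 + 40 + 80 = 1560
step 4: join D via merge
    card(P join D) = 320*100/(2*50*2) = 160
    cost = 1560 + 320*9 + 100*7 + 320 + 100 = 5560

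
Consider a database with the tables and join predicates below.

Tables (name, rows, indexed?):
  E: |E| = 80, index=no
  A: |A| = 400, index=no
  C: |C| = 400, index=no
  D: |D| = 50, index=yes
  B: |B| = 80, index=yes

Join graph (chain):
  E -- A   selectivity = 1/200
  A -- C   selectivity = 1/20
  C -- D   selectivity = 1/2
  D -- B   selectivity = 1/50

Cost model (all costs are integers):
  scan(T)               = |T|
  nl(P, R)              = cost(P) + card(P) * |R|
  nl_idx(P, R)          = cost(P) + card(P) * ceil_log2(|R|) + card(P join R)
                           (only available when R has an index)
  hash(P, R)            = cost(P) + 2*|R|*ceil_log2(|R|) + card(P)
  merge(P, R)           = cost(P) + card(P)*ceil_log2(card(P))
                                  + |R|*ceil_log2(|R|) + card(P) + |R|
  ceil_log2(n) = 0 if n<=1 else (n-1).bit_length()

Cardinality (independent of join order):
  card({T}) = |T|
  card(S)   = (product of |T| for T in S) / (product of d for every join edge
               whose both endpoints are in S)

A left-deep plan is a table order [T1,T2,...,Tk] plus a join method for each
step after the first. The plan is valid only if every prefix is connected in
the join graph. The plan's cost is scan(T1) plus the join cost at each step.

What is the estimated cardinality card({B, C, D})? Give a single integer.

Tables in S: B(80), C(400), D(50)
Edges inside S: C-D(d=2), D-B(d=50)
numerator = 80 * 400 * 50 = 1600000
denominator = 2 * 50 = 100
card(S) = 1600000 / 100 = 16000

16000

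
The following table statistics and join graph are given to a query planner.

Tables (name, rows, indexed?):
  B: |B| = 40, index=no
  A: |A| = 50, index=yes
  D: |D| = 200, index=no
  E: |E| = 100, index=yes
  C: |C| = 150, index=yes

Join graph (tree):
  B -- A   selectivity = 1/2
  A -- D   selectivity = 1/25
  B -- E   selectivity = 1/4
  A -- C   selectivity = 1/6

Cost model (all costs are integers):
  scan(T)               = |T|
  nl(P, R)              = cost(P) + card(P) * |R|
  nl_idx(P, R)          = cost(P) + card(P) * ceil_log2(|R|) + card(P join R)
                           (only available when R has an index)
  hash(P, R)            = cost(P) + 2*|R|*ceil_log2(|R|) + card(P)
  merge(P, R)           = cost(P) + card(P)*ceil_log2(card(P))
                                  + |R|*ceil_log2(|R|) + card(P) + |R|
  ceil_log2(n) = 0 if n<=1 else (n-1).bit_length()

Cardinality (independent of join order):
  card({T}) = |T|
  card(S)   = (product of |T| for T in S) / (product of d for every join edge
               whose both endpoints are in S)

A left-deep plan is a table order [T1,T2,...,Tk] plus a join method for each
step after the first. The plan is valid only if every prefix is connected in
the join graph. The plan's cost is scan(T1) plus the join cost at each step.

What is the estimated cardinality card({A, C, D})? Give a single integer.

10000

Tables in S: A(50), C(150), D(200)
Edges inside S: A-D(d=25), A-C(d=6)
numerator = 50 * 150 * 200 = 1500000
denominator = 25 * 6 = 150
card(S) = 1500000 / 150 = 10000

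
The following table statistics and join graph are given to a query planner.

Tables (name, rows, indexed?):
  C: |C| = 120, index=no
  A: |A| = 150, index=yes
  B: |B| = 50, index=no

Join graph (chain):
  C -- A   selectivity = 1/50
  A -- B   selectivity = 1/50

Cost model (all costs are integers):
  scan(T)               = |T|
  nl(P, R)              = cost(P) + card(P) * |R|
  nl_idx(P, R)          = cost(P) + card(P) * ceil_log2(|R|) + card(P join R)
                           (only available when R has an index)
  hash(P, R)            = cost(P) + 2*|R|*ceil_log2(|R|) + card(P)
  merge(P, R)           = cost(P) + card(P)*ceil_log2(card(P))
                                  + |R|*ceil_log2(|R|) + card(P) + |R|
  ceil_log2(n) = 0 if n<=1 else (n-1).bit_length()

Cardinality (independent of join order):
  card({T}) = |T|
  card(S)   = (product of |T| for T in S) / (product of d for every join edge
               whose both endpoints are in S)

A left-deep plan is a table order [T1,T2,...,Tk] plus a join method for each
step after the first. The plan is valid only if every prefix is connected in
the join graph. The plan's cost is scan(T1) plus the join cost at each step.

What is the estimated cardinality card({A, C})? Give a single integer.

Tables in S: A(150), C(120)
Edges inside S: C-A(d=50)
numerator = 150 * 120 = 18000
denominator = 50 = 50
card(S) = 18000 / 50 = 360

360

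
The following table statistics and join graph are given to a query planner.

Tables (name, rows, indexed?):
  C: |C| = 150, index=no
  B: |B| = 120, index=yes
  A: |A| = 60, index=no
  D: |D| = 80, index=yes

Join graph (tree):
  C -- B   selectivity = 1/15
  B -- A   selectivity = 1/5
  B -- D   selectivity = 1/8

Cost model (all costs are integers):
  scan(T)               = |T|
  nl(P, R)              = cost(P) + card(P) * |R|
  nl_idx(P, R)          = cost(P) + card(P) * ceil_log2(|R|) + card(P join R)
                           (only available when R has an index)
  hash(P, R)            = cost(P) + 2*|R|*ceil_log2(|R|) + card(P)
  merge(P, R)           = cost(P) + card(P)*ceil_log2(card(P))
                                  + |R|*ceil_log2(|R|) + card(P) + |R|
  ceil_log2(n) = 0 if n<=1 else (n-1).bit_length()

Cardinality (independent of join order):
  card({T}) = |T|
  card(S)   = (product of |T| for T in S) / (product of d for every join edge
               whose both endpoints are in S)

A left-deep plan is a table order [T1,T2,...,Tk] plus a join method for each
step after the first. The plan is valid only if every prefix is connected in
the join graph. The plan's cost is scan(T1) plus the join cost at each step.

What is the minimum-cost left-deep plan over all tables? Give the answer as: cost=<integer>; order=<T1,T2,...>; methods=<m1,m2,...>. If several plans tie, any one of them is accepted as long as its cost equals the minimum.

Selinger DP (subsets sized 1..n):
  {C}: scan cost=150, card=150
  {B}: scan cost=120, card=120
  {A}: scan cost=60, card=60
  {D}: scan cost=80, card=80
  {BC}: card=1200; try (B,hash)→1980, (B,nl_idx)→2400, (C,merge)→2430, (B,merge)→2460, (C,hash)→2640, (C,nl)→18120 …(+1); best=1980 via (B,hash)
  {AB}: card=1440; try (A,hash)→960, (B,merge)→1440, (A,merge)→1500, (B,hash)→1800, (B,nl_idx)→1920, (B,nl)→7260 …(+1); best=960 via (A,hash)
  {BD}: card=1200; try (D,hash)→1360, (B,merge)→1680, (D,merge)→1720, (B,hash)→1840, (B,nl_idx)→1840, (D,nl_idx)→2160 …(+2); best=1360 via (D,hash)
  {ABC}: card=14400; try (A,hash)→3900, (C,hash)→4800, (A,merge)→16800, (C,merge)→19590, (A,nl)→73980, (C,nl)→216960; best=3900 via (A,hash)
  {BCD}: card=12000; try (D,hash)→4300, (C,hash)→4960, (D,merge)→17020, (C,merge)→17110, (D,nl_idx)→22380, (D,nl)→97980 …(+1); best=4300 via (D,hash)
  {ABD}: card=14400; try (A,hash)→3280, (D,hash)→3520, (A,merge)→16180, (D,merge)→18880, (D,nl_idx)→25440, (A,nl)→73360 …(+1); best=3280 via (A,hash)
  {ABCD}: card=144000; try (A,hash)→17020, (D,hash)→19420, (C,hash)→20080, (A,merge)→184720, (D,merge)→220540, (C,merge)→220630 …(+4); best=17020 via (A,hash)

cost=17020; order=C,B,D,A; methods=hash,hash,hash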